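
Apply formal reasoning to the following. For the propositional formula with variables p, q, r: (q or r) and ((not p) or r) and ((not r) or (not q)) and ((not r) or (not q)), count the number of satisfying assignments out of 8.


Evaluate all 8 assignments for p, q, r:
p=0, q=0, r=0: 0
p=0, q=0, r=1: 1
p=0, q=1, r=0: 1
p=0, q=1, r=1: 0
p=1, q=0, r=0: 0
p=1, q=0, r=1: 1
p=1, q=1, r=0: 0
p=1, q=1, r=1: 0
Satisfying count = 3

3


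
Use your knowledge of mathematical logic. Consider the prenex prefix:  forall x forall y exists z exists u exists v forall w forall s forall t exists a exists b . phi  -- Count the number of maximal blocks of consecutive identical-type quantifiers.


Quantifier-type sequence: A A E E E A A A E E  (A=forall, E=exists)
Group into maximal same-type runs:
  Ax2 | Ex3 | Ax3 | Ex2
Number of blocks = 4

4


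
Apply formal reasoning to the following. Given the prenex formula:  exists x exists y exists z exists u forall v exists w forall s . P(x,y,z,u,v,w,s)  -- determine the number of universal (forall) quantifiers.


Quantifier prefix: exists x exists y exists z exists u forall v exists w forall s
Mark each quantifier type:
  E E E E U E U
Universal count = 2, Existential count = 5
Asked for universal (forall) quantifiers: 2

2


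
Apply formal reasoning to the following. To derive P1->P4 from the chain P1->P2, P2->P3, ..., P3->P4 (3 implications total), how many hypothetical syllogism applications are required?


With 3 implications in a chain connecting 4 propositions:
P1->P2, P2->P3, ..., P3->P4
Steps needed = (number of implications) - 1 = 3 - 1 = 2

2


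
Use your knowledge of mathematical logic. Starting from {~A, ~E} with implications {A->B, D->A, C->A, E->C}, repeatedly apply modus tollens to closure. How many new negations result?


Initial negated facts: {~A, ~E}
Apply modus tollens to closure:
  ~A and D->A  =>  ~D
  ~A and C->A  =>  ~C
Final negated: {~A, ~C, ~D, ~E}
New negations: {~C, ~D}
Count = 2

2


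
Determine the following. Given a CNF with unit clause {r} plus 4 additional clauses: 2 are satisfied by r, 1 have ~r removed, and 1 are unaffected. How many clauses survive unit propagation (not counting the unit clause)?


Satisfied (removed): 2
Shortened (remain): 1
Unchanged (remain): 1
Remaining = 1 + 1 = 2

2


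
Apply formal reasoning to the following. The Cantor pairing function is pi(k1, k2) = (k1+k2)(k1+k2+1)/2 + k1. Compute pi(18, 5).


k1 + k2 = 23
(k1+k2)(k1+k2+1)/2 = 23 * 24 / 2 = 276
pi = 276 + 18 = 294

294


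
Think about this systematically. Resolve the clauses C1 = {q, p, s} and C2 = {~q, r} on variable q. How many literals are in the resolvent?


Remove q from C1 and ~q from C2.
C1 remainder: {p, s}
C2 remainder: {r}
Union (resolvent): {p, r, s}
Resolvent has 3 literal(s).

3


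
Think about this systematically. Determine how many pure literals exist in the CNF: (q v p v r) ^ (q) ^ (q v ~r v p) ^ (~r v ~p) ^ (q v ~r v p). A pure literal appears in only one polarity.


Check each variable for pure literal status:
p: mixed (not pure)
q: pure positive
r: mixed (not pure)
Pure literal count = 1

1


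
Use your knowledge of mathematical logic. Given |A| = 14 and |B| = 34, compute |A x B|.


The Cartesian product A x B contains all ordered pairs (a, b).
|A x B| = |A| * |B| = 14 * 34 = 476

476


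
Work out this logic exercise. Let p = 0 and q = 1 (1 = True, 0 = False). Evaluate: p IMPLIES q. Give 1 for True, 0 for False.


p = 0, q = 1
Operation: p IMPLIES q
Evaluate: 0 IMPLIES 1 = 1

1


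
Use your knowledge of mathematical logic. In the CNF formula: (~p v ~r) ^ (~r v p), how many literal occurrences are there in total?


Counting literals in each clause:
Clause 1: 2 literal(s)
Clause 2: 2 literal(s)
Total = 4

4


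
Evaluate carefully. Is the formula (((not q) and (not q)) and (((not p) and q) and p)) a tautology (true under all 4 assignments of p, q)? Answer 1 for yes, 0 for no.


Check all 4 assignments:
p=0, q=0: 0
p=0, q=1: 0
p=1, q=0: 0
p=1, q=1: 0
Satisfying count = 0/4.
Tautology iff count = 4: no.

0


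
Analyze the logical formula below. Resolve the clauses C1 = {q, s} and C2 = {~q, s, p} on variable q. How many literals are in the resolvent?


Remove q from C1 and ~q from C2.
C1 remainder: {s}
C2 remainder: {s, p}
Union (resolvent): {p, s}
Resolvent has 2 literal(s).

2


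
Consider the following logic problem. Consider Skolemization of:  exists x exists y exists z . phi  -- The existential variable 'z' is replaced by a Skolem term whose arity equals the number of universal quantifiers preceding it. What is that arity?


Quantifier prefix: exists x exists y exists z
'z' is existentially quantified at position 3.
No universal quantifiers precede it.
Skolem function arity = 0 (a Skolem constant)

0


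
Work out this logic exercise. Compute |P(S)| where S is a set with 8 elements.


The power set of a set with n elements has 2^n elements.
|P(S)| = 2^8 = 256

256


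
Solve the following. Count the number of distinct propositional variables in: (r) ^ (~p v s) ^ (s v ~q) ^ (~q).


Identify each variable that appears in the formula.
Variables found: p, q, r, s
Count = 4

4


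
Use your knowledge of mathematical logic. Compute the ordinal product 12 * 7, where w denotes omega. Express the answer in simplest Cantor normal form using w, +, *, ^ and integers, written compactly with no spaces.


Compute 12 * 7.
Ordinal * is associative and left-distributive over +, but NOT commutative; for finite n>1, n*w = w but w*n stays w*n.
Both finite; ordinal * agrees with natural *: 12 * 7 = 84.
Result = 84

84


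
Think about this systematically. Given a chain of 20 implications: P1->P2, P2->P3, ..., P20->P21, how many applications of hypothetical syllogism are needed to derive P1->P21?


With 20 implications in a chain connecting 21 propositions:
P1->P2, P2->P3, ..., P20->P21
Steps needed = (number of implications) - 1 = 20 - 1 = 19

19


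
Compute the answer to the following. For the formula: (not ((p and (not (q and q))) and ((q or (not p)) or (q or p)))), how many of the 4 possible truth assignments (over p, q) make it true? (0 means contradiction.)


Check all 4 assignments:
p=0, q=0: 1
p=0, q=1: 1
p=1, q=0: 0
p=1, q=1: 1
Count of True = 3

3


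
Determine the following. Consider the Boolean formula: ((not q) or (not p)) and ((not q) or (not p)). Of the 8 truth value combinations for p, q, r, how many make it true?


Evaluate all 8 assignments for p, q, r:
p=0, q=0, r=0: 1
p=0, q=0, r=1: 1
p=0, q=1, r=0: 1
p=0, q=1, r=1: 1
p=1, q=0, r=0: 1
p=1, q=0, r=1: 1
p=1, q=1, r=0: 0
p=1, q=1, r=1: 0
Satisfying count = 6

6


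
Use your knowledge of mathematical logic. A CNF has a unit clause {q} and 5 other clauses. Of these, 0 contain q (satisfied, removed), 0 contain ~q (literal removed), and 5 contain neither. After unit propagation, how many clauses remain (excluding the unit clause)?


Satisfied (removed): 0
Shortened (remain): 0
Unchanged (remain): 5
Remaining = 0 + 5 = 5

5


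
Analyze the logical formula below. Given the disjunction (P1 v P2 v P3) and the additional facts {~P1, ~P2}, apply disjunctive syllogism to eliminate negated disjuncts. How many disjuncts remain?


Original disjuncts (3): P1, P2, P3
Negated (eliminate): ~P1, ~P2
Remaining disjuncts: P3
Count = 3 - 2 = 1

1


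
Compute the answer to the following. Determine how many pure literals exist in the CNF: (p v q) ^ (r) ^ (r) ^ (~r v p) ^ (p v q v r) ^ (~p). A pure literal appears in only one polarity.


Check each variable for pure literal status:
p: mixed (not pure)
q: pure positive
r: mixed (not pure)
Pure literal count = 1

1


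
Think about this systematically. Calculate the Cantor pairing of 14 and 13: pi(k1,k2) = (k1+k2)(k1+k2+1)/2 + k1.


k1 + k2 = 27
(k1+k2)(k1+k2+1)/2 = 27 * 28 / 2 = 378
pi = 378 + 14 = 392

392


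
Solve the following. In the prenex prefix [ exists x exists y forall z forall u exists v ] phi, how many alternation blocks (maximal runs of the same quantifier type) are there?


Quantifier-type sequence: E E A A E  (A=forall, E=exists)
Group into maximal same-type runs:
  Ex2 | Ax2 | Ex1
Number of blocks = 3

3


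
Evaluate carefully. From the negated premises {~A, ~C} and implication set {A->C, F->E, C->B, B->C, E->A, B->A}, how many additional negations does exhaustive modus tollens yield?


Initial negated facts: {~A, ~C}
Apply modus tollens to closure:
  ~C and B->C  =>  ~B
  ~A and E->A  =>  ~E
  ~E and F->E  =>  ~F
Final negated: {~A, ~B, ~C, ~E, ~F}
New negations: {~B, ~E, ~F}
Count = 3

3


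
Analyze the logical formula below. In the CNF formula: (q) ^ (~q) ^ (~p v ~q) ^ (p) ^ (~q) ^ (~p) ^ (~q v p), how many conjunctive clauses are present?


A CNF formula is a conjunction of clauses.
Clauses are separated by ^.
Counting the conjuncts: 7 clauses.

7


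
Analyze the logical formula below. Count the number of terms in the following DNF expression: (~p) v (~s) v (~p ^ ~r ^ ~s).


A DNF formula is a disjunction of terms (conjunctions).
Terms are separated by v.
Counting the disjuncts: 3 terms.

3


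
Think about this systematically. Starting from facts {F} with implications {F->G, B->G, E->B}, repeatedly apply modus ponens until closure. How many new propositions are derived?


Initial facts: {F}
Apply modus ponens to closure:
  F and F->G  =>  G
Final known: {F, G}
New propositions: {G}
Count = 1

1


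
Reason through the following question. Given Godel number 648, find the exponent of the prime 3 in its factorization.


Factorize 648 by dividing by 3 repeatedly.
Division steps: 3 divides 648 exactly 4 time(s).
Exponent of 3 = 4

4


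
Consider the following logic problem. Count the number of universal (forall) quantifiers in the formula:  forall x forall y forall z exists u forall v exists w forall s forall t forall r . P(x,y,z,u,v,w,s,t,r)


Quantifier prefix: forall x forall y forall z exists u forall v exists w forall s forall t forall r
Mark each quantifier type:
  U U U E U E U U U
Universal count = 7, Existential count = 2
Asked for universal (forall) quantifiers: 7

7


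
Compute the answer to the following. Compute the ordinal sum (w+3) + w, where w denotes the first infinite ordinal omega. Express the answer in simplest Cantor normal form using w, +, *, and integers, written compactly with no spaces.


Compute (w+3) + w.
Ordinal + is associative but NOT commutative; for finite n>0, n + w = w but w + n stays w+n.
(w+3) + w = w + (3+w) = w + w = w*2 (the finite tail 3 is absorbed by the right w).
Result = w*2

w*2


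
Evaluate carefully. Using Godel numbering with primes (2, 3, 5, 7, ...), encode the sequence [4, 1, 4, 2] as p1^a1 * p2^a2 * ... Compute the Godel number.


Encode each element as an exponent of the corresponding prime:
  2^4 = 16
  3^1 = 3
  5^4 = 625
  7^2 = 49
Product = 16 * 3 * 625 * 49 = 1470000

1470000


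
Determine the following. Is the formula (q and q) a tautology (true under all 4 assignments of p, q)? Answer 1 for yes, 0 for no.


Check all 4 assignments:
p=0, q=0: 0
p=0, q=1: 1
p=1, q=0: 0
p=1, q=1: 1
Satisfying count = 2/4.
Tautology iff count = 4: no.

0


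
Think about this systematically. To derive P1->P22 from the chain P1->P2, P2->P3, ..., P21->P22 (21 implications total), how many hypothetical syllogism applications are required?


With 21 implications in a chain connecting 22 propositions:
P1->P2, P2->P3, ..., P21->P22
Steps needed = (number of implications) - 1 = 21 - 1 = 20

20


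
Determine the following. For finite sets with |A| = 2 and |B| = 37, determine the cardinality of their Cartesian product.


The Cartesian product A x B contains all ordered pairs (a, b).
|A x B| = |A| * |B| = 2 * 37 = 74

74


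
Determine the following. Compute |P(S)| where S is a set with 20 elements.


The power set of a set with n elements has 2^n elements.
|P(S)| = 2^20 = 1048576

1048576


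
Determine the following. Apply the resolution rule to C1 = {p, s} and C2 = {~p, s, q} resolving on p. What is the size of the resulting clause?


Remove p from C1 and ~p from C2.
C1 remainder: {s}
C2 remainder: {s, q}
Union (resolvent): {q, s}
Resolvent has 2 literal(s).

2


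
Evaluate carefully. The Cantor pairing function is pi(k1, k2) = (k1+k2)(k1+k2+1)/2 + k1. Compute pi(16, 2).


k1 + k2 = 18
(k1+k2)(k1+k2+1)/2 = 18 * 19 / 2 = 171
pi = 171 + 16 = 187

187


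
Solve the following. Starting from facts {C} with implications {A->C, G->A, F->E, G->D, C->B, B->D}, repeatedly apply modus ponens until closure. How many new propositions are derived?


Initial facts: {C}
Apply modus ponens to closure:
  C and C->B  =>  B
  B and B->D  =>  D
Final known: {B, C, D}
New propositions: {B, D}
Count = 2

2


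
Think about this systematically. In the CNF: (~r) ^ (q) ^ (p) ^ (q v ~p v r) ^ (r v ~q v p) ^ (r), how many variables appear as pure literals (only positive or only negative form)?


Check each variable for pure literal status:
p: mixed (not pure)
q: mixed (not pure)
r: mixed (not pure)
Pure literal count = 0

0


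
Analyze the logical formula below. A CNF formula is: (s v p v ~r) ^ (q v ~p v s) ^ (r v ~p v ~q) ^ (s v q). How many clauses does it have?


A CNF formula is a conjunction of clauses.
Clauses are separated by ^.
Counting the conjuncts: 4 clauses.

4


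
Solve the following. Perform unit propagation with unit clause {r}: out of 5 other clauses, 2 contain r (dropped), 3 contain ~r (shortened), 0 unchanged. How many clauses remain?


Satisfied (removed): 2
Shortened (remain): 3
Unchanged (remain): 0
Remaining = 3 + 0 = 3

3


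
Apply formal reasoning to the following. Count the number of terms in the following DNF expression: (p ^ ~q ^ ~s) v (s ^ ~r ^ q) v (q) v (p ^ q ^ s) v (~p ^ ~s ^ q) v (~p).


A DNF formula is a disjunction of terms (conjunctions).
Terms are separated by v.
Counting the disjuncts: 6 terms.

6


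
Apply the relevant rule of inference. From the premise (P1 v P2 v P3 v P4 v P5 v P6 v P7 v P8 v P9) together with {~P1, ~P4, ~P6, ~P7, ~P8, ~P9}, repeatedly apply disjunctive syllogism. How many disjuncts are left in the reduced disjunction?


Original disjuncts (9): P1, P2, P3, P4, P5, P6, P7, P8, P9
Negated (eliminate): ~P1, ~P4, ~P6, ~P7, ~P8, ~P9
Remaining disjuncts: P2, P3, P5
Count = 9 - 6 = 3

3


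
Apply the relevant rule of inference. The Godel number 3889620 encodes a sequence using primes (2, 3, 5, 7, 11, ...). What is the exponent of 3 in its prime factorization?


Factorize 3889620 by dividing by 3 repeatedly.
Division steps: 3 divides 3889620 exactly 4 time(s).
Exponent of 3 = 4

4


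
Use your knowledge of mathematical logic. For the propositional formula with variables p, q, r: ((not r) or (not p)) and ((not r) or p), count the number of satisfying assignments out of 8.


Evaluate all 8 assignments for p, q, r:
p=0, q=0, r=0: 1
p=0, q=0, r=1: 0
p=0, q=1, r=0: 1
p=0, q=1, r=1: 0
p=1, q=0, r=0: 1
p=1, q=0, r=1: 0
p=1, q=1, r=0: 1
p=1, q=1, r=1: 0
Satisfying count = 4

4


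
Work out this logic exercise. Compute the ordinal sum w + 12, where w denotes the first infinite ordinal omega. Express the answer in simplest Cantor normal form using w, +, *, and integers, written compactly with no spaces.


Compute w + 12.
Ordinal + is associative but NOT commutative; for finite n>0, n + w = w but w + n stays w+n.
w + 12 is already in normal form (a successor ordinal beyond w).
Result = w+12

w+12


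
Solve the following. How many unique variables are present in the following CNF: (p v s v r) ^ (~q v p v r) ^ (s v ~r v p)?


Identify each variable that appears in the formula.
Variables found: p, q, r, s
Count = 4

4


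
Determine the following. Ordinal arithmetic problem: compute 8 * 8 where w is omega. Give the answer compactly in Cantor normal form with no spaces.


Compute 8 * 8.
Ordinal * is associative and left-distributive over +, but NOT commutative; for finite n>1, n*w = w but w*n stays w*n.
Both finite; ordinal * agrees with natural *: 8 * 8 = 64.
Result = 64

64


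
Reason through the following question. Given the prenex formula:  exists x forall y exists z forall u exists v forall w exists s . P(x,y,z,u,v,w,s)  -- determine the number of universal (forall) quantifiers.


Quantifier prefix: exists x forall y exists z forall u exists v forall w exists s
Mark each quantifier type:
  E U E U E U E
Universal count = 3, Existential count = 4
Asked for universal (forall) quantifiers: 3

3


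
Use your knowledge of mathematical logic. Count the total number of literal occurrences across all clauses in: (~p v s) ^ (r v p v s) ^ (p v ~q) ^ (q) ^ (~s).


Counting literals in each clause:
Clause 1: 2 literal(s)
Clause 2: 3 literal(s)
Clause 3: 2 literal(s)
Clause 4: 1 literal(s)
Clause 5: 1 literal(s)
Total = 9

9


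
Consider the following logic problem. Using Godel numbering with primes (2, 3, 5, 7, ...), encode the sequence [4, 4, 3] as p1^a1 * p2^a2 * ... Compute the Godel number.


Encode each element as an exponent of the corresponding prime:
  2^4 = 16
  3^4 = 81
  5^3 = 125
Product = 16 * 81 * 125 = 162000

162000


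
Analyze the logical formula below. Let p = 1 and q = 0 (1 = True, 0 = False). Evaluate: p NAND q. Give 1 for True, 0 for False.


p = 1, q = 0
Operation: p NAND q
Evaluate: 1 NAND 0 = 1

1


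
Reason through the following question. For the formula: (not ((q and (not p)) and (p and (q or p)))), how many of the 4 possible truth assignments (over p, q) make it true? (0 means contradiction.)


Check all 4 assignments:
p=0, q=0: 1
p=0, q=1: 1
p=1, q=0: 1
p=1, q=1: 1
Count of True = 4

4


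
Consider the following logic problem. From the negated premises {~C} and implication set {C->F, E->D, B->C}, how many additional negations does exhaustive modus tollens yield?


Initial negated facts: {~C}
Apply modus tollens to closure:
  ~C and B->C  =>  ~B
Final negated: {~B, ~C}
New negations: {~B}
Count = 1

1


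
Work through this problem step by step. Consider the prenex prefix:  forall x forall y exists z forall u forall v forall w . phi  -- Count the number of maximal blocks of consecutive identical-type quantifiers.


Quantifier-type sequence: A A E A A A  (A=forall, E=exists)
Group into maximal same-type runs:
  Ax2 | Ex1 | Ax3
Number of blocks = 3

3


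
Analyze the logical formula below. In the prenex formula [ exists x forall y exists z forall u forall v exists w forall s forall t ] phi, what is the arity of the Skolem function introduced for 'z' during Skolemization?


Quantifier prefix: exists x forall y exists z forall u forall v exists w forall s forall t
'z' is existentially quantified at position 3.
Universal variables preceding it: y
Skolem function arity = 1

1


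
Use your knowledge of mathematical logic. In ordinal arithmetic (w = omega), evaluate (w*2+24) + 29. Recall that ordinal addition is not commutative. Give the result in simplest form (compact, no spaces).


Compute (w*2+24) + 29.
Ordinal + is associative but NOT commutative; for finite n>0, n + w = w but w + n stays w+n.
By associativity: (w*2+24) + 29 = w*2 + (24+29) = w*2+53.
Result = w*2+53

w*2+53


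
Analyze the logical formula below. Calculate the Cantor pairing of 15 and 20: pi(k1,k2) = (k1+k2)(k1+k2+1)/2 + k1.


k1 + k2 = 35
(k1+k2)(k1+k2+1)/2 = 35 * 36 / 2 = 630
pi = 630 + 15 = 645

645


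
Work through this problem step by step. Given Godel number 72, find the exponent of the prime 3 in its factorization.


Factorize 72 by dividing by 3 repeatedly.
Division steps: 3 divides 72 exactly 2 time(s).
Exponent of 3 = 2

2


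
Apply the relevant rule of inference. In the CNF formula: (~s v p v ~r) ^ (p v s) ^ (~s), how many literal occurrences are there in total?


Counting literals in each clause:
Clause 1: 3 literal(s)
Clause 2: 2 literal(s)
Clause 3: 1 literal(s)
Total = 6

6


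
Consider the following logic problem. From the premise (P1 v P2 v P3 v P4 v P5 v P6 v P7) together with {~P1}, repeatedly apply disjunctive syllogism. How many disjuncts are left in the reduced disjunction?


Original disjuncts (7): P1, P2, P3, P4, P5, P6, P7
Negated (eliminate): ~P1
Remaining disjuncts: P2, P3, P4, P5, P6, P7
Count = 7 - 1 = 6

6


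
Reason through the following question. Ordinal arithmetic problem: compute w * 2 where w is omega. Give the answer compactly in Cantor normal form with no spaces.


Compute w * 2.
Ordinal * is associative and left-distributive over +, but NOT commutative; for finite n>1, n*w = w but w*n stays w*n.
w * 2 means 2 copies of w concatenated: w*2.
Result = w*2

w*2


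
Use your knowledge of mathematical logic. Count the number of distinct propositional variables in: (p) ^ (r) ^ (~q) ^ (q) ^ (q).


Identify each variable that appears in the formula.
Variables found: p, q, r
Count = 3

3


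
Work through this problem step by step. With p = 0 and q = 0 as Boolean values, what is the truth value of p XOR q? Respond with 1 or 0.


p = 0, q = 0
Operation: p XOR q
Evaluate: 0 XOR 0 = 0

0


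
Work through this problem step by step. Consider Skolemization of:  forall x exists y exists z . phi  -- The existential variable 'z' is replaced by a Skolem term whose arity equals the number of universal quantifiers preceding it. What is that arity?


Quantifier prefix: forall x exists y exists z
'z' is existentially quantified at position 3.
Universal variables preceding it: x
Skolem function arity = 1

1


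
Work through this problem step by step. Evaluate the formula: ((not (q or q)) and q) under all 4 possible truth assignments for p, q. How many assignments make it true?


Check all 4 assignments:
p=0, q=0: 0
p=0, q=1: 0
p=1, q=0: 0
p=1, q=1: 0
Count of True = 0

0


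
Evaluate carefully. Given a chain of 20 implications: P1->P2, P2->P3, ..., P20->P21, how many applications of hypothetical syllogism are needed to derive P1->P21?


With 20 implications in a chain connecting 21 propositions:
P1->P2, P2->P3, ..., P20->P21
Steps needed = (number of implications) - 1 = 20 - 1 = 19

19


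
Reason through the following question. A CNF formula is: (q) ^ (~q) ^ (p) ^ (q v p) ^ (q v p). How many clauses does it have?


A CNF formula is a conjunction of clauses.
Clauses are separated by ^.
Counting the conjuncts: 5 clauses.

5


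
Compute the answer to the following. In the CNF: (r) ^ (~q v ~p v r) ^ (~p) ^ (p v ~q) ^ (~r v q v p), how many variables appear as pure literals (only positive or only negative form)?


Check each variable for pure literal status:
p: mixed (not pure)
q: mixed (not pure)
r: mixed (not pure)
Pure literal count = 0

0


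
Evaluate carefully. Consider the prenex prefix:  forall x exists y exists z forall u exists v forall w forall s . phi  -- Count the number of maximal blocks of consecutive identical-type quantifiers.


Quantifier-type sequence: A E E A E A A  (A=forall, E=exists)
Group into maximal same-type runs:
  Ax1 | Ex2 | Ax1 | Ex1 | Ax2
Number of blocks = 5

5


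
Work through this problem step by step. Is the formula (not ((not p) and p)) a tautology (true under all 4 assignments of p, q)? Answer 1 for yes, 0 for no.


Check all 4 assignments:
p=0, q=0: 1
p=0, q=1: 1
p=1, q=0: 1
p=1, q=1: 1
Satisfying count = 4/4.
Tautology iff count = 4: yes.

1


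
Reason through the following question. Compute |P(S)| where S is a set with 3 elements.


The power set of a set with n elements has 2^n elements.
|P(S)| = 2^3 = 8

8


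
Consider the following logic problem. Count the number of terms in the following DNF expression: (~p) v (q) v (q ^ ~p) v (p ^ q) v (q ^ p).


A DNF formula is a disjunction of terms (conjunctions).
Terms are separated by v.
Counting the disjuncts: 5 terms.

5


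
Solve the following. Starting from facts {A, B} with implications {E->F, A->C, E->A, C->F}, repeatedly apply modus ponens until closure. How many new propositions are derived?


Initial facts: {A, B}
Apply modus ponens to closure:
  A and A->C  =>  C
  C and C->F  =>  F
Final known: {A, B, C, F}
New propositions: {C, F}
Count = 2

2


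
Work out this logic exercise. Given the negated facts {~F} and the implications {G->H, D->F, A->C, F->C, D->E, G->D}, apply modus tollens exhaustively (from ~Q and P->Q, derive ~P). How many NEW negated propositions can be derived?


Initial negated facts: {~F}
Apply modus tollens to closure:
  ~F and D->F  =>  ~D
  ~D and G->D  =>  ~G
Final negated: {~D, ~F, ~G}
New negations: {~D, ~G}
Count = 2

2


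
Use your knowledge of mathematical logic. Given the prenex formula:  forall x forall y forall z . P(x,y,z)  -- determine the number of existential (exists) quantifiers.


Quantifier prefix: forall x forall y forall z
Mark each quantifier type:
  U U U
Universal count = 3, Existential count = 0
Asked for existential (exists) quantifiers: 0

0


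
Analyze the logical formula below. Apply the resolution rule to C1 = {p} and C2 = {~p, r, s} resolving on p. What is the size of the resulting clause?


Remove p from C1 and ~p from C2.
C1 remainder: {}
C2 remainder: {r, s}
Union (resolvent): {r, s}
Resolvent has 2 literal(s).

2


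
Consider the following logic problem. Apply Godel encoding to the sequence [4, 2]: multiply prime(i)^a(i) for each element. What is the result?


Encode each element as an exponent of the corresponding prime:
  2^4 = 16
  3^2 = 9
Product = 16 * 9 = 144

144


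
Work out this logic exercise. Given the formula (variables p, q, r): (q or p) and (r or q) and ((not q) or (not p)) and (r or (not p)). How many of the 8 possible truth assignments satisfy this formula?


Evaluate all 8 assignments for p, q, r:
p=0, q=0, r=0: 0
p=0, q=0, r=1: 0
p=0, q=1, r=0: 1
p=0, q=1, r=1: 1
p=1, q=0, r=0: 0
p=1, q=0, r=1: 1
p=1, q=1, r=0: 0
p=1, q=1, r=1: 0
Satisfying count = 3

3


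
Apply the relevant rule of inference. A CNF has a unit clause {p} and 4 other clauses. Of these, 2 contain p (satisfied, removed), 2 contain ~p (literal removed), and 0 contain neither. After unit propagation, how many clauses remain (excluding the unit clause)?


Satisfied (removed): 2
Shortened (remain): 2
Unchanged (remain): 0
Remaining = 2 + 0 = 2

2


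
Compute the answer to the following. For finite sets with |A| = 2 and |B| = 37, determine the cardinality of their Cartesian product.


The Cartesian product A x B contains all ordered pairs (a, b).
|A x B| = |A| * |B| = 2 * 37 = 74

74


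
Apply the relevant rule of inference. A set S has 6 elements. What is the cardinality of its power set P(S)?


The power set of a set with n elements has 2^n elements.
|P(S)| = 2^6 = 64

64


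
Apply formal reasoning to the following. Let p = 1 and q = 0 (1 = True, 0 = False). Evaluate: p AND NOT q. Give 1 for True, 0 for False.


p = 1, q = 0
Operation: p AND NOT q
Evaluate: 1 AND NOT 0 = 1

1


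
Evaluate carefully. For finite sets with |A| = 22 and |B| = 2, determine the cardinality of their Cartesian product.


The Cartesian product A x B contains all ordered pairs (a, b).
|A x B| = |A| * |B| = 22 * 2 = 44

44


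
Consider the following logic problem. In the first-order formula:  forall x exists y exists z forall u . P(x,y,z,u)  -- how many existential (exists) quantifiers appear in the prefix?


Quantifier prefix: forall x exists y exists z forall u
Mark each quantifier type:
  U E E U
Universal count = 2, Existential count = 2
Asked for existential (exists) quantifiers: 2

2


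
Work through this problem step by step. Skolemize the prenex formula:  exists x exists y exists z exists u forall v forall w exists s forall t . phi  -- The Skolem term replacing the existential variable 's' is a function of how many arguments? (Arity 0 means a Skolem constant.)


Quantifier prefix: exists x exists y exists z exists u forall v forall w exists s forall t
's' is existentially quantified at position 7.
Universal variables preceding it: v, w
Skolem function arity = 2

2


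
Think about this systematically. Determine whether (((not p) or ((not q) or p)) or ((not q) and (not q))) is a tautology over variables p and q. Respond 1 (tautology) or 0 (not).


Check all 4 assignments:
p=0, q=0: 1
p=0, q=1: 1
p=1, q=0: 1
p=1, q=1: 1
Satisfying count = 4/4.
Tautology iff count = 4: yes.

1


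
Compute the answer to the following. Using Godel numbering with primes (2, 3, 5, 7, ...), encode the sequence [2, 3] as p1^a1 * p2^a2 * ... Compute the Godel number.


Encode each element as an exponent of the corresponding prime:
  2^2 = 4
  3^3 = 27
Product = 4 * 27 = 108

108


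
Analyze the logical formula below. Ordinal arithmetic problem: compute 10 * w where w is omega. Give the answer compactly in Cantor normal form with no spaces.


Compute 10 * w.
Ordinal * is associative and left-distributive over +, but NOT commutative; for finite n>1, n*w = w but w*n stays w*n.
For finite n>0, n * w = sup{n*k : k<w} = w. So 10 * w = w.
Result = w

w


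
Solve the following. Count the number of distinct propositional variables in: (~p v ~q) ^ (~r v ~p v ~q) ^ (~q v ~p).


Identify each variable that appears in the formula.
Variables found: p, q, r
Count = 3

3


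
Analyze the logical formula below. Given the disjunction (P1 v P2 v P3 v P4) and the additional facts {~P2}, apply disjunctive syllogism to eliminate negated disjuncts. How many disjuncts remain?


Original disjuncts (4): P1, P2, P3, P4
Negated (eliminate): ~P2
Remaining disjuncts: P1, P3, P4
Count = 4 - 1 = 3

3


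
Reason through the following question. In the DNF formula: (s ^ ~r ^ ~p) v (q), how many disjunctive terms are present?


A DNF formula is a disjunction of terms (conjunctions).
Terms are separated by v.
Counting the disjuncts: 2 terms.

2


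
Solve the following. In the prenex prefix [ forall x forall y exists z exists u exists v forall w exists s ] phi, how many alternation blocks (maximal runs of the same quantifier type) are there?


Quantifier-type sequence: A A E E E A E  (A=forall, E=exists)
Group into maximal same-type runs:
  Ax2 | Ex3 | Ax1 | Ex1
Number of blocks = 4

4


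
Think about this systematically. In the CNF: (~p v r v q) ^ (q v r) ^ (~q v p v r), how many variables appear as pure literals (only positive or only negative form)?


Check each variable for pure literal status:
p: mixed (not pure)
q: mixed (not pure)
r: pure positive
Pure literal count = 1

1


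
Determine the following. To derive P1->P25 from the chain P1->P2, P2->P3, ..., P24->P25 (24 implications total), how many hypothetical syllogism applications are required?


With 24 implications in a chain connecting 25 propositions:
P1->P2, P2->P3, ..., P24->P25
Steps needed = (number of implications) - 1 = 24 - 1 = 23

23


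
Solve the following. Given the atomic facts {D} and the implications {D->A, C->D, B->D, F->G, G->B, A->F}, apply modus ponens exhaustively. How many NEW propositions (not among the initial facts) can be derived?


Initial facts: {D}
Apply modus ponens to closure:
  D and D->A  =>  A
  A and A->F  =>  F
  F and F->G  =>  G
  G and G->B  =>  B
Final known: {A, B, D, F, G}
New propositions: {A, B, F, G}
Count = 4

4


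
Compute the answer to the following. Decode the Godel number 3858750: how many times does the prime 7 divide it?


Factorize 3858750 by dividing by 7 repeatedly.
Division steps: 7 divides 3858750 exactly 3 time(s).
Exponent of 7 = 3

3


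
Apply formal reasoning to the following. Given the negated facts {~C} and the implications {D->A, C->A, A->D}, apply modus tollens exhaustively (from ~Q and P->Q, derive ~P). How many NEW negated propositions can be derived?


Initial negated facts: {~C}
Apply modus tollens to closure:
  (no implication fires)
Final negated: {~C}
New negations: {(none)}
Count = 0

0


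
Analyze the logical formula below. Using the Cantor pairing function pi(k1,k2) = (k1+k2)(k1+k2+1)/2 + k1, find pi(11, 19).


k1 + k2 = 30
(k1+k2)(k1+k2+1)/2 = 30 * 31 / 2 = 465
pi = 465 + 11 = 476

476


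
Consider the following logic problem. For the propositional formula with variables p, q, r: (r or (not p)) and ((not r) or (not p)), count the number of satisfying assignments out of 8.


Evaluate all 8 assignments for p, q, r:
p=0, q=0, r=0: 1
p=0, q=0, r=1: 1
p=0, q=1, r=0: 1
p=0, q=1, r=1: 1
p=1, q=0, r=0: 0
p=1, q=0, r=1: 0
p=1, q=1, r=0: 0
p=1, q=1, r=1: 0
Satisfying count = 4

4


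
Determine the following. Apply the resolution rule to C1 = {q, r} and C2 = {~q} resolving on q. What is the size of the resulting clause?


Remove q from C1 and ~q from C2.
C1 remainder: {r}
C2 remainder: {}
Union (resolvent): {r}
Resolvent has 1 literal(s).

1


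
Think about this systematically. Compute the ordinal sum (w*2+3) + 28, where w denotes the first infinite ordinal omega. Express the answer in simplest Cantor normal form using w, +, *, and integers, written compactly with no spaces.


Compute (w*2+3) + 28.
Ordinal + is associative but NOT commutative; for finite n>0, n + w = w but w + n stays w+n.
By associativity: (w*2+3) + 28 = w*2 + (3+28) = w*2+31.
Result = w*2+31

w*2+31


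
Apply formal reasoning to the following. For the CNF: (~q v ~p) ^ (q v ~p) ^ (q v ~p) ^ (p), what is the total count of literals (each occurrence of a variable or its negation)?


Counting literals in each clause:
Clause 1: 2 literal(s)
Clause 2: 2 literal(s)
Clause 3: 2 literal(s)
Clause 4: 1 literal(s)
Total = 7

7


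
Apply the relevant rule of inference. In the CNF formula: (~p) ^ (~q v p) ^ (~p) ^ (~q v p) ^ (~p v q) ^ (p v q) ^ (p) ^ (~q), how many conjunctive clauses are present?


A CNF formula is a conjunction of clauses.
Clauses are separated by ^.
Counting the conjuncts: 8 clauses.

8


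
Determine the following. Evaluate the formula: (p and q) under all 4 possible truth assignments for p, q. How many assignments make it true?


Check all 4 assignments:
p=0, q=0: 0
p=0, q=1: 0
p=1, q=0: 0
p=1, q=1: 1
Count of True = 1

1


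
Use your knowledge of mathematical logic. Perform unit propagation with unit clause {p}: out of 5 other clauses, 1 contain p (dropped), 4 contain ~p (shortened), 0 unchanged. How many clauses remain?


Satisfied (removed): 1
Shortened (remain): 4
Unchanged (remain): 0
Remaining = 4 + 0 = 4

4


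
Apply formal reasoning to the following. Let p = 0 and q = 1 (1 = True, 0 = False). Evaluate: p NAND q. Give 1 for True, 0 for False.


p = 0, q = 1
Operation: p NAND q
Evaluate: 0 NAND 1 = 1

1


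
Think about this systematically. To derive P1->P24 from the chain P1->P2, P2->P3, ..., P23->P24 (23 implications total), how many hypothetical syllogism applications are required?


With 23 implications in a chain connecting 24 propositions:
P1->P2, P2->P3, ..., P23->P24
Steps needed = (number of implications) - 1 = 23 - 1 = 22

22


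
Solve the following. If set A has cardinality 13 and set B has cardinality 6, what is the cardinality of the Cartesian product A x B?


The Cartesian product A x B contains all ordered pairs (a, b).
|A x B| = |A| * |B| = 13 * 6 = 78

78


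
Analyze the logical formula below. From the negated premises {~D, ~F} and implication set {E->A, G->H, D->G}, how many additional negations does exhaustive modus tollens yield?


Initial negated facts: {~D, ~F}
Apply modus tollens to closure:
  (no implication fires)
Final negated: {~D, ~F}
New negations: {(none)}
Count = 0

0


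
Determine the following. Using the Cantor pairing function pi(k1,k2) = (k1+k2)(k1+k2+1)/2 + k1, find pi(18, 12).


k1 + k2 = 30
(k1+k2)(k1+k2+1)/2 = 30 * 31 / 2 = 465
pi = 465 + 18 = 483

483


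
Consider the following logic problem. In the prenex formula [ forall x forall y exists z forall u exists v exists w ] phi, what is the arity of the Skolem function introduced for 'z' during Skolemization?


Quantifier prefix: forall x forall y exists z forall u exists v exists w
'z' is existentially quantified at position 3.
Universal variables preceding it: x, y
Skolem function arity = 2

2


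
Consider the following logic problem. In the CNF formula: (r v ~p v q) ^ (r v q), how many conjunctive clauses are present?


A CNF formula is a conjunction of clauses.
Clauses are separated by ^.
Counting the conjuncts: 2 clauses.

2


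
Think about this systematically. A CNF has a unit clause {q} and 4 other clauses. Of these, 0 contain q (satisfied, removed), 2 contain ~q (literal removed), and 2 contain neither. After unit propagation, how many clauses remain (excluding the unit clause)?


Satisfied (removed): 0
Shortened (remain): 2
Unchanged (remain): 2
Remaining = 2 + 2 = 4

4


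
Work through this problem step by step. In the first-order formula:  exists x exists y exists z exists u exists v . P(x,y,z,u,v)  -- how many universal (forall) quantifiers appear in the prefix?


Quantifier prefix: exists x exists y exists z exists u exists v
Mark each quantifier type:
  E E E E E
Universal count = 0, Existential count = 5
Asked for universal (forall) quantifiers: 0

0


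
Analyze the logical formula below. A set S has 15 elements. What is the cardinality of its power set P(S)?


The power set of a set with n elements has 2^n elements.
|P(S)| = 2^15 = 32768

32768


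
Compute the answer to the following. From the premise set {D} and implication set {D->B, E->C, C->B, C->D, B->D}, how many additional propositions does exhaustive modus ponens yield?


Initial facts: {D}
Apply modus ponens to closure:
  D and D->B  =>  B
Final known: {B, D}
New propositions: {B}
Count = 1

1


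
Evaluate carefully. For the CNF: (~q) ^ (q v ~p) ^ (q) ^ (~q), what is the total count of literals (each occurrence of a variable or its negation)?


Counting literals in each clause:
Clause 1: 1 literal(s)
Clause 2: 2 literal(s)
Clause 3: 1 literal(s)
Clause 4: 1 literal(s)
Total = 5

5


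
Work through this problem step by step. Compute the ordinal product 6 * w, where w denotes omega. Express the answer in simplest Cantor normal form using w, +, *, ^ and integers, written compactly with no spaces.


Compute 6 * w.
Ordinal * is associative and left-distributive over +, but NOT commutative; for finite n>1, n*w = w but w*n stays w*n.
For finite n>0, n * w = sup{n*k : k<w} = w. So 6 * w = w.
Result = w

w


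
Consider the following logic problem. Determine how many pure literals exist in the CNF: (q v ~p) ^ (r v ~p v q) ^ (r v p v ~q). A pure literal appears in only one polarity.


Check each variable for pure literal status:
p: mixed (not pure)
q: mixed (not pure)
r: pure positive
Pure literal count = 1

1


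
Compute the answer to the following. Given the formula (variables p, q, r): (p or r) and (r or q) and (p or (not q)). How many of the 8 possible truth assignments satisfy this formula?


Evaluate all 8 assignments for p, q, r:
p=0, q=0, r=0: 0
p=0, q=0, r=1: 1
p=0, q=1, r=0: 0
p=0, q=1, r=1: 0
p=1, q=0, r=0: 0
p=1, q=0, r=1: 1
p=1, q=1, r=0: 1
p=1, q=1, r=1: 1
Satisfying count = 4

4


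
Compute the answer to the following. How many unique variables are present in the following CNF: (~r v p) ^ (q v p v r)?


Identify each variable that appears in the formula.
Variables found: p, q, r
Count = 3

3


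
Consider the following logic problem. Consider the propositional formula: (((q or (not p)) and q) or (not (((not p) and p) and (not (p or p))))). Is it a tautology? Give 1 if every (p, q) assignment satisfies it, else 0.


Check all 4 assignments:
p=0, q=0: 1
p=0, q=1: 1
p=1, q=0: 1
p=1, q=1: 1
Satisfying count = 4/4.
Tautology iff count = 4: yes.

1


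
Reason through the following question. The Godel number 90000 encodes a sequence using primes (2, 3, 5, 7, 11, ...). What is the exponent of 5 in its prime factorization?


Factorize 90000 by dividing by 5 repeatedly.
Division steps: 5 divides 90000 exactly 4 time(s).
Exponent of 5 = 4

4
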